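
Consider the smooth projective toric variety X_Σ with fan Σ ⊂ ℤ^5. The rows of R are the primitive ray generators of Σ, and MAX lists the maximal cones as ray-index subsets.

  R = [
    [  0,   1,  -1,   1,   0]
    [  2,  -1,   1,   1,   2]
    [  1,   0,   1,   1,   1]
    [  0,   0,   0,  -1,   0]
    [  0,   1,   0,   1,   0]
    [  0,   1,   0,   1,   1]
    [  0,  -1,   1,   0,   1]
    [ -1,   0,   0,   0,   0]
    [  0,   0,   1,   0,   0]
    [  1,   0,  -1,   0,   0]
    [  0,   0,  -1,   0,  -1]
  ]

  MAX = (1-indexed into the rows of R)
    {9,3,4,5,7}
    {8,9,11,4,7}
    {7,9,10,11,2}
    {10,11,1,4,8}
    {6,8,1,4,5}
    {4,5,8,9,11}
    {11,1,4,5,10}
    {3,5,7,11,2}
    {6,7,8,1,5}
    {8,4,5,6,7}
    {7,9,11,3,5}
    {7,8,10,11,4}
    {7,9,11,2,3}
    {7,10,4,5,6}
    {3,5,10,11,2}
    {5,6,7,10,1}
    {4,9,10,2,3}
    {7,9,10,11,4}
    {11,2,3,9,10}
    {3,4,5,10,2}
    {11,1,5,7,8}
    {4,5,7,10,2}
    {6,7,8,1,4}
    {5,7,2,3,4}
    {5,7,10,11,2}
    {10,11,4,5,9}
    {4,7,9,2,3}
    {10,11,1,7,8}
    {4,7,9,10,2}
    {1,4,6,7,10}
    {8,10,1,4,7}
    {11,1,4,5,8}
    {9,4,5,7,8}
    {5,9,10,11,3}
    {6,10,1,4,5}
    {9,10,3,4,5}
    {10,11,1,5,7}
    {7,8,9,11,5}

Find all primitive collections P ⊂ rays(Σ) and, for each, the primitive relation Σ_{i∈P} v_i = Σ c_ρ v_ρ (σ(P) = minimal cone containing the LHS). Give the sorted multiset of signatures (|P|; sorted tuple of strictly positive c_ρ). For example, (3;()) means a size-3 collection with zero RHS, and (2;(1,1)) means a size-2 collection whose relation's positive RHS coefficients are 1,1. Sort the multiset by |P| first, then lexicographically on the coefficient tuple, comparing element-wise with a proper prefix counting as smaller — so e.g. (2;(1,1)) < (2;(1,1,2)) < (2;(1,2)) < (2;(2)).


Σ has 20 primitive collections:

  P={1,9}:  v_{1} + v_{9} = v_{5} ; sig = (2;(1))
  P={6,11}:  v_{6} + v_{11} = v_{1} ; sig = (2;(1))
  P={3,8}:  v_{3} + v_{8} = v_{5} + v_{7} ; sig = (2;(1,1))
  P={1,3}:  v_{1} + v_{3} = 2·v_{5} + v_{7} + v_{10} ; sig = (2;(1,1,2))
  P={2,8}:  v_{2} + v_{8} = v_{5} + 2·v_{7} + v_{10} ; sig = (2;(1,1,2))
  P={6,9}:  v_{6} + v_{9} = v_{4} + 2·v_{5} + v_{7} ; sig = (2;(1,1,2))
  P={3,6}:  v_{3} + v_{6} = v_{4} + 3·v_{5} + 2·v_{7} + v_{10} ; sig = (2;(1,1,2,3))
  P={2,6}:  v_{2} + v_{6} = v_{4} + 3·v_{5} + 3·v_{7} + 2·v_{10} ; sig = (2;(1,2,3,3))
  P={1,2}:  v_{1} + v_{2} = 2·v_{5} + 2·v_{7} + 2·v_{10} ; sig = (2;(2,2,2))
  P={8,9,10}:  v_{8} + v_{9} + v_{10} = 0 ; sig = (3;())
  P={3,7,10}:  v_{3} + v_{7} + v_{10} = v_{2} ; sig = (3;(1))
  P={5,8,10}:  v_{5} + v_{8} + v_{10} = v_{1} ; sig = (3;(1))
  P={3,4,11}:  v_{3} + v_{4} + v_{11} = v_{9} + v_{10} ; sig = (3;(1,1))
  P={2,4,11}:  v_{2} + v_{4} + v_{11} = v_{7} + v_{9} + 2·v_{10} ; sig = (3;(1,1,2))
  P={6,8,10}:  v_{6} + v_{8} + v_{10} = 2·v_{1} + v_{4} + v_{7} ; sig = (3;(1,1,2))
  P={2,5,9}:  v_{2} + v_{5} + v_{9} = 2·v_{3} ; sig = (3;(2))
  P={4,5,7,11}:  v_{4} + v_{5} + v_{7} + v_{11} = 0 ; sig = (4;())
  P={1,4,5,7}:  v_{1} + v_{4} + v_{5} + v_{7} = v_{6} ; sig = (4;(1))
  P={5,7,9,10}:  v_{5} + v_{7} + v_{9} + v_{10} = v_{3} ; sig = (4;(1))
  P={1,4,7,11}:  v_{1} + v_{4} + v_{7} + v_{11} = v_{8} + v_{10} ; sig = (4;(1,1))

so the primitive-relation signature multiset is
    |P|=2: 9 collections, coeffs (1), (1), (1,1), (1,1,2), (1,1,2), (1,1,2), (1,1,2,3), (1,2,3,3), (2,2,2)
    |P|=3: 7 collections, coeffs (), (1), (1), (1,1), (1,1,2), (1,1,2), (2)
    |P|=4: 4 collections, coeffs (), (1), (1), (1,1)


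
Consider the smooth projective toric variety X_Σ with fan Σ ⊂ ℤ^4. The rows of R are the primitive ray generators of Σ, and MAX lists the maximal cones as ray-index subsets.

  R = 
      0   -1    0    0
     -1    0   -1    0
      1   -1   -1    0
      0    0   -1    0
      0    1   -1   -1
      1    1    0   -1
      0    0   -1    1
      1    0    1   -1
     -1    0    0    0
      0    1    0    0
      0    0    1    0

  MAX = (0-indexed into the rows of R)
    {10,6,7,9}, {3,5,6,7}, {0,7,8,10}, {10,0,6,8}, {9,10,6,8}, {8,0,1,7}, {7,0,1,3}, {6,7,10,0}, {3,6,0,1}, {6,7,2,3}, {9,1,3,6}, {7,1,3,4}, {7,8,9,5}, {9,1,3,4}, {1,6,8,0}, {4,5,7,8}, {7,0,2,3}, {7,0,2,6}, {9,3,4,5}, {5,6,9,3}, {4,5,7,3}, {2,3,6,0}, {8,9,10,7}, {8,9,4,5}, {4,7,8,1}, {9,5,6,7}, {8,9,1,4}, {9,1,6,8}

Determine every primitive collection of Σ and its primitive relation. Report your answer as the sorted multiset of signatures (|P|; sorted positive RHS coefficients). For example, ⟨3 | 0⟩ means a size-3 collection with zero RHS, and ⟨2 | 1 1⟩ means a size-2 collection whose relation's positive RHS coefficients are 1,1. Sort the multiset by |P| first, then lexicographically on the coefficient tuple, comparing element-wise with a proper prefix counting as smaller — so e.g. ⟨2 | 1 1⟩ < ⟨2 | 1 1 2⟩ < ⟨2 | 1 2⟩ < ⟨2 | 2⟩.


Minimal non-faces — 23 found among 11 rays, 28 max cones:

  {0,9}:  v_{0} + v_{9} = 0 — sig = ⟨2 | 0⟩
  {3,10}:  v_{3} + v_{10} = 0 — sig = ⟨2 | 0⟩
  {1,5}:  v_{1} + v_{5} = v_{4} — sig = ⟨2 | 1⟩
  {1,10}:  v_{1} + v_{10} = v_{8} — sig = ⟨2 | 1⟩
  {3,8}:  v_{3} + v_{8} = v_{1} — sig = ⟨2 | 1⟩
  {0,5}:  v_{0} + v_{5} = v_{3} + v_{7} — sig = ⟨2 | 1 1⟩
  {2,8}:  v_{2} + v_{8} = v_{0} + v_{3} — sig = ⟨2 | 1 1⟩
  {4,10}:  v_{4} + v_{10} = v_{5} + v_{8} — sig = ⟨2 | 1 1⟩
  {5,10}:  v_{5} + v_{10} = v_{7} + v_{9} — sig = ⟨2 | 1 1⟩
  {0,4}:  v_{0} + v_{4} = v_{1} + v_{3} + v_{7} — sig = ⟨2 | 1 1 1⟩
  {2,9}:  v_{2} + v_{9} = v_{3} + v_{6} + v_{7} — sig = ⟨2 | 1 1 1⟩
  {2,10}:  v_{2} + v_{10} = v_{0} + v_{6} + v_{7} — sig = ⟨2 | 1 1 1⟩
  {1,2}:  v_{1} + v_{2} = v_{0} + 2·v_{3} — sig = ⟨2 | 1 2⟩
  {4,6}:  v_{4} + v_{6} = 2·v_{3} + v_{9} — sig = ⟨2 | 1 2⟩
  {2,5}:  v_{2} + v_{5} = 2·v_{3} + v_{6} + 2·v_{7} — sig = ⟨2 | 1 2 2⟩
  {2,4}:  v_{2} + v_{4} = 3·v_{3} + v_{7} — sig = ⟨2 | 1 3⟩
  {6,7,8}:  v_{6} + v_{7} + v_{8} = 0 — sig = ⟨3 | 0⟩
  {1,6,7}:  v_{1} + v_{6} + v_{7} = v_{3} — sig = ⟨3 | 1⟩
  {3,7,9}:  v_{3} + v_{7} + v_{9} = v_{5} — sig = ⟨3 | 1⟩
  {1,7,9}:  v_{1} + v_{7} + v_{9} = v_{5} + v_{8} — sig = ⟨3 | 1 1⟩
  {5,6,8}:  v_{5} + v_{6} + v_{8} = v_{3} + v_{9} — sig = ⟨3 | 1 1⟩
  {4,7,9}:  v_{4} + v_{7} + v_{9} = 2·v_{5} + v_{8} — sig = ⟨3 | 1 2⟩
  {0,3,6,7}:  v_{0} + v_{3} + v_{6} + v_{7} = v_{2} — sig = ⟨4 | 1⟩

Signatures (|P|; sorted positive RHS coefficients), sorted:
    |P|=2: 16 collections, coeffs (), (), (1), (1), (1), (1,1), (1,1), (1,1), (1,1), (1,1,1), (1,1,1), (1,1,1), (1,2), (1,2), (1,2,2), (1,3)
    |P|=3: 6 collections, coeffs (), (1), (1), (1,1), (1,1), (1,2)
    |P|=4: 1 collection, coeffs (1)


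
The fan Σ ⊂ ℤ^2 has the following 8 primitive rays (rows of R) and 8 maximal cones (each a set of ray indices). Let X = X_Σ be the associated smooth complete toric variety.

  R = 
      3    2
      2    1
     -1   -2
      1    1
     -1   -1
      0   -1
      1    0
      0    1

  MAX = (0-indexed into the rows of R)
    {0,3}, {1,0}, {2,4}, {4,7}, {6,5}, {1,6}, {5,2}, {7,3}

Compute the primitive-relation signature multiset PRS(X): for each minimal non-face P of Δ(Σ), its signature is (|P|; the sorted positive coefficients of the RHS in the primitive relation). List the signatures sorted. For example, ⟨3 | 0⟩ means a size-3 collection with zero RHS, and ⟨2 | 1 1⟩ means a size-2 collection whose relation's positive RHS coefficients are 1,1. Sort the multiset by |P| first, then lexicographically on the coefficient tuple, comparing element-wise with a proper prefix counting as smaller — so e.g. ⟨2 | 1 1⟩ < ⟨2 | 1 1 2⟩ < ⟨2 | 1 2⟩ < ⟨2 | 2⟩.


Σ has 20 primitive collections:

  P = {3,4}:  v_{3} + v_{4} = 0  so sig = ⟨2 | 0⟩
  P = {5,7}:  v_{5} + v_{7} = 0  so sig = ⟨2 | 0⟩
  P = {0,4}:  v_{0} + v_{4} = v_{1}  so sig = ⟨2 | 1⟩
  P = {1,3}:  v_{1} + v_{3} = v_{0}  so sig = ⟨2 | 1⟩
  P = {1,4}:  v_{1} + v_{4} = v_{6}  so sig = ⟨2 | 1⟩
  P = {2,3}:  v_{2} + v_{3} = v_{5}  so sig = ⟨2 | 1⟩
  P = {2,7}:  v_{2} + v_{7} = v_{4}  so sig = ⟨2 | 1⟩
  P = {3,5}:  v_{3} + v_{5} = v_{6}  so sig = ⟨2 | 1⟩
  P = {3,6}:  v_{3} + v_{6} = v_{1}  so sig = ⟨2 | 1⟩
  P = {4,5}:  v_{4} + v_{5} = v_{2}  so sig = ⟨2 | 1⟩
  P = {4,6}:  v_{4} + v_{6} = v_{5}  so sig = ⟨2 | 1⟩
  P = {6,7}:  v_{6} + v_{7} = v_{3}  so sig = ⟨2 | 1⟩
  P = {0,5}:  v_{0} + v_{5} = v_{1} + v_{6}  so sig = ⟨2 | 1 1⟩
  P = {1,2}:  v_{1} + v_{2} = v_{5} + v_{6}  so sig = ⟨2 | 1 1⟩
  P = {0,2}:  v_{0} + v_{2} = 2·v_{6}  so sig = ⟨2 | 2⟩
  P = {0,6}:  v_{0} + v_{6} = 2·v_{1}  so sig = ⟨2 | 2⟩
  P = {1,5}:  v_{1} + v_{5} = 2·v_{6}  so sig = ⟨2 | 2⟩
  P = {1,7}:  v_{1} + v_{7} = 2·v_{3}  so sig = ⟨2 | 2⟩
  P = {2,6}:  v_{2} + v_{6} = 2·v_{5}  so sig = ⟨2 | 2⟩
  P = {0,7}:  v_{0} + v_{7} = 3·v_{3}  so sig = ⟨2 | 3⟩

Sorted signature multiset PRS(X):
{ ⟨2 | 0⟩ ×2,  ⟨2 | 1⟩ ×10,  ⟨2 | 1 1⟩ ×2,  ⟨2 | 2⟩ ×5,  ⟨2 | 3⟩ }


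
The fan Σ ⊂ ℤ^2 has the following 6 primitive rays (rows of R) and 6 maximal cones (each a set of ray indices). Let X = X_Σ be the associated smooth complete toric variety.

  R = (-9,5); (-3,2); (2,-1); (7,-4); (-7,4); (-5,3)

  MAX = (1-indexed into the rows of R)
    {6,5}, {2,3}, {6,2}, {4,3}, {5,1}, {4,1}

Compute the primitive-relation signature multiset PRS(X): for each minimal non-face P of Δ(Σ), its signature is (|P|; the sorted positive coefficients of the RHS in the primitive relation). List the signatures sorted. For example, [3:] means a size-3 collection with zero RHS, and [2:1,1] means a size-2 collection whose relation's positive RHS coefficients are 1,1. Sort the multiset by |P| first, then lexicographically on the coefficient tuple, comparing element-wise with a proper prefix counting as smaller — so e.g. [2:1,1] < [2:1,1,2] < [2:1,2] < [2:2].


Σ has 9 primitive collections:

  P = {4,5}:  v_{4} + v_{5} = 0  ⇒ sig = [2:]
  P = {1,3}:  v_{1} + v_{3} = v_{5}  ⇒ sig = [2:1]
  P = {3,5}:  v_{3} + v_{5} = v_{6}  ⇒ sig = [2:1]
  P = {3,6}:  v_{3} + v_{6} = v_{2}  ⇒ sig = [2:1]
  P = {4,6}:  v_{4} + v_{6} = v_{3}  ⇒ sig = [2:1]
  P = {1,2}:  v_{1} + v_{2} = v_{5} + v_{6}  ⇒ sig = [2:1,1]
  P = {1,6}:  v_{1} + v_{6} = 2·v_{5}  ⇒ sig = [2:2]
  P = {2,4}:  v_{2} + v_{4} = 2·v_{3}  ⇒ sig = [2:2]
  P = {2,5}:  v_{2} + v_{5} = 2·v_{6}  ⇒ sig = [2:2]

Signatures (|P|; sorted positive RHS coefficients), sorted:
    |P|=2: 9 collections, coeffs (), (1), (1), (1), (1), (1,1), (2), (2), (2)


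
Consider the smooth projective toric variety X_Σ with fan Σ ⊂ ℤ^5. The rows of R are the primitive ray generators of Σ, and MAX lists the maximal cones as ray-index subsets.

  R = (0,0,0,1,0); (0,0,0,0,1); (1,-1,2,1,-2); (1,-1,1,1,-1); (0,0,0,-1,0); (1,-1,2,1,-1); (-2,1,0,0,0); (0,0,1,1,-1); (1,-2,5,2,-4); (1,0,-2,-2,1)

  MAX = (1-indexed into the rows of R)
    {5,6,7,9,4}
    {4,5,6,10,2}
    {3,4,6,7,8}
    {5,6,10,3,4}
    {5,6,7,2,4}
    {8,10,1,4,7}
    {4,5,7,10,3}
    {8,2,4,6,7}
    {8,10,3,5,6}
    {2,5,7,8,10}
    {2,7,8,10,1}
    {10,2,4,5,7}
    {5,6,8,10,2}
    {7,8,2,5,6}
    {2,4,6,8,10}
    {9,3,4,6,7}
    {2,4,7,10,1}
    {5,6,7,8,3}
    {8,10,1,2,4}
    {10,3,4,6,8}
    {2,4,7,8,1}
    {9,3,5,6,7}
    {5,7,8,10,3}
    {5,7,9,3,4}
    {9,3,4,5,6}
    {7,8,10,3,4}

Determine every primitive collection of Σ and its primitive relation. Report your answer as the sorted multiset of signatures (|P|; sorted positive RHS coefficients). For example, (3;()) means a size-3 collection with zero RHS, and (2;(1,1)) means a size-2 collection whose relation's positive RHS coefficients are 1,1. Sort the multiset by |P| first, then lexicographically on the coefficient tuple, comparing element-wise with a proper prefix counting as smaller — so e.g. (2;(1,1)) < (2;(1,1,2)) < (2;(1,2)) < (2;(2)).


|primitive collections| = 12. Relations:

  P = {1,5}:  v_{1} + v_{5} = 0  ⇒ sig = (2;())
  P = {2,3}:  v_{2} + v_{3} = v_{6}  ⇒ sig = (2;(1))
  P = {1,3}:  v_{1} + v_{3} = v_{4} + v_{8}  ⇒ sig = (2;(1,1))
  P = {1,6}:  v_{1} + v_{6} = v_{2} + v_{4} + v_{8}  ⇒ sig = (2;(1,1,1))
  P = {1,9}:  v_{1} + v_{9} = v_{3} + v_{4} + v_{6} + v_{7}  ⇒ sig = (2;(1,1,1,1))
  P = {2,9}:  v_{2} + v_{9} = v_{4} + v_{5} + 2·v_{6} + v_{7}  ⇒ sig = (2;(1,1,1,2))
  P = {8,9}:  v_{8} + v_{9} = 2·v_{3} + v_{6} + v_{7}  ⇒ sig = (2;(1,1,2))
  P = {9,10}:  v_{9} + v_{10} = v_{3} + v_{4} + 2·v_{5}  ⇒ sig = (2;(1,1,2))
  P = {4,5,8}:  v_{4} + v_{5} + v_{8} = v_{3}  ⇒ sig = (3;(1))
  P = {6,7,10}:  v_{6} + v_{7} + v_{10} = v_{5}  ⇒ sig = (3;(1))
  P = {2,4,7,8,10}:  v_{2} + v_{4} + v_{7} + v_{8} + v_{10} = 0  ⇒ sig = (5;())
  P = {3,4,5,6,7}:  v_{3} + v_{4} + v_{5} + v_{6} + v_{7} = v_{9}  ⇒ sig = (5;(1))

Signatures (|P|; sorted positive RHS coefficients), sorted:
[(2;()), (2;(1)), (2;(1,1)), (2;(1,1,1)), (2;(1,1,1,1)), (2;(1,1,1,2)), (2;(1,1,2)), (2;(1,1,2)), (3;(1)), (3;(1)), (5;()), (5;(1))]


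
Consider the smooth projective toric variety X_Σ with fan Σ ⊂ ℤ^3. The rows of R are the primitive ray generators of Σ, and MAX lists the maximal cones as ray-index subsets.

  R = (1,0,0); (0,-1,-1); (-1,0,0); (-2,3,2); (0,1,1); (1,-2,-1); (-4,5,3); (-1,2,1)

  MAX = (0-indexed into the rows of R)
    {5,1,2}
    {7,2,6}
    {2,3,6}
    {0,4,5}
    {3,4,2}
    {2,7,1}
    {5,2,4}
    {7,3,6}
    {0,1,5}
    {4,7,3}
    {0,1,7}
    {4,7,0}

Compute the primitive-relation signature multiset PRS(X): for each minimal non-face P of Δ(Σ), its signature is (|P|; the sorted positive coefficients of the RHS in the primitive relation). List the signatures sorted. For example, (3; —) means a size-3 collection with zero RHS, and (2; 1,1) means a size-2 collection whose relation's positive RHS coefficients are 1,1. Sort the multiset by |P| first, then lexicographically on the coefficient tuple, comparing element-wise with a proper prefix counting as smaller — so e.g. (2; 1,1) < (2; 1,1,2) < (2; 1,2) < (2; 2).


Δ(Σ) — 8 vertices, 12 min non-faces:

  P={0,2}:  v_{0} + v_{2} = 0  so sig = (2; —)
  P={1,4}:  v_{1} + v_{4} = 0  so sig = (2; —)
  P={5,7}:  v_{5} + v_{7} = 0  so sig = (2; —)
  P={0,3}:  v_{0} + v_{3} = v_{4} + v_{7}  so sig = (2; 1,1)
  P={0,6}:  v_{0} + v_{6} = v_{3} + v_{7}  so sig = (2; 1,1)
  P={1,3}:  v_{1} + v_{3} = v_{2} + v_{7}  so sig = (2; 1,1)
  P={3,5}:  v_{3} + v_{5} = v_{2} + v_{4}  so sig = (2; 1,1)
  P={5,6}:  v_{5} + v_{6} = v_{2} + v_{3}  so sig = (2; 1,1)
  P={4,6}:  v_{4} + v_{6} = 2·v_{3}  so sig = (2; 2)
  P={1,6}:  v_{1} + v_{6} = 2·v_{2} + 2·v_{7}  so sig = (2; 2,2)
  P={2,3,7}:  v_{2} + v_{3} + v_{7} = v_{6}  so sig = (3; 1)
  P={2,4,7}:  v_{2} + v_{4} + v_{7} = v_{3}  so sig = (3; 1)

so the primitive-relation signature multiset is
{ (2; —) ×3,  (2; 1,1) ×5,  (2; 2),  (2; 2,2),  (3; 1) ×2 }


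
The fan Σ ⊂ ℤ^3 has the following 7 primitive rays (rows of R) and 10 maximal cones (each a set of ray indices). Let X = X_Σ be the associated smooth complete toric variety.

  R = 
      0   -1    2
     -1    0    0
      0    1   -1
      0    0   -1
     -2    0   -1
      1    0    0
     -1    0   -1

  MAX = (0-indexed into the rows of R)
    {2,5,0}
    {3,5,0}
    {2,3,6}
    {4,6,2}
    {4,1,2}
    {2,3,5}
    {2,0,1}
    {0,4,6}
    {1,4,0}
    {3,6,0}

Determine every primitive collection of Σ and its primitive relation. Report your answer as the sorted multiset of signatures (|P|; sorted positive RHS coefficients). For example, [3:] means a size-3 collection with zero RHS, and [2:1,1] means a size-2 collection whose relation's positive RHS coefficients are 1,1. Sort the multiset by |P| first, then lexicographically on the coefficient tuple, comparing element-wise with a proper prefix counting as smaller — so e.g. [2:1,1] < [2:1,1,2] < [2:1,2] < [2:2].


9 minimal non-faces of Δ(Σ) (on 7 rays):

  P={1,5}:  v_{1} + v_{5} = 0 — sig = [2:]
  P={1,3}:  v_{1} + v_{3} = v_{6} — sig = [2:1]
  P={1,6}:  v_{1} + v_{6} = v_{4} — sig = [2:1]
  P={4,5}:  v_{4} + v_{5} = v_{6} — sig = [2:1]
  P={5,6}:  v_{5} + v_{6} = v_{3} — sig = [2:1]
  P={3,4}:  v_{3} + v_{4} = 2·v_{6} — sig = [2:2]
  P={0,2,3}:  v_{0} + v_{2} + v_{3} = 0 — sig = [3:]
  P={0,2,6}:  v_{0} + v_{2} + v_{6} = v_{1} — sig = [3:1]
  P={0,2,4}:  v_{0} + v_{2} + v_{4} = 2·v_{1} — sig = [3:2]

so the primitive-relation signature multiset is
    |P|=2: 6 collections, coeffs (), (1), (1), (1), (1), (2)
    |P|=3: 3 collections, coeffs (), (1), (2)


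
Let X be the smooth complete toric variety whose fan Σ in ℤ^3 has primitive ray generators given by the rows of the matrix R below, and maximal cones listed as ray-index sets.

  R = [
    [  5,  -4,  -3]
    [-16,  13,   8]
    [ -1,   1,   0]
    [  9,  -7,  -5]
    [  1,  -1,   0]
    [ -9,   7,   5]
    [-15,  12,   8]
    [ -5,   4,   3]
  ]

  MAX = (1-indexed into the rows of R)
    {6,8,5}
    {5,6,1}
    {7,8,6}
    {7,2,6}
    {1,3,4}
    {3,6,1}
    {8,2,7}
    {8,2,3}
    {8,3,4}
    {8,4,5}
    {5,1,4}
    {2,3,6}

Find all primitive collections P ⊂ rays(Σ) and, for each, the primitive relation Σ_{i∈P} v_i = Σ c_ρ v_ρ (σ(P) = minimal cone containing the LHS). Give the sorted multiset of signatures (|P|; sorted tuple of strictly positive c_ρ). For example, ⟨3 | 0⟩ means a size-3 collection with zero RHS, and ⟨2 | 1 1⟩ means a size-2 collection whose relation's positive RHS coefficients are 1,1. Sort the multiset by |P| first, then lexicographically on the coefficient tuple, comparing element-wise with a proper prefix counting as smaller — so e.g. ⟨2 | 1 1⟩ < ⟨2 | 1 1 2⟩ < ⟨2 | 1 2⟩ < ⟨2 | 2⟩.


12 minimal non-faces of Δ(Σ) (on 8 rays):

  P = {1,8}:  v_{1} + v_{8} = 0 ; sig = ⟨2 | 0⟩
  P = {3,5}:  v_{3} + v_{5} = 0 ; sig = ⟨2 | 0⟩
  P = {4,6}:  v_{4} + v_{6} = 0 ; sig = ⟨2 | 0⟩
  P = {2,5}:  v_{2} + v_{5} = v_{7} ; sig = ⟨2 | 1⟩
  P = {3,7}:  v_{3} + v_{7} = v_{2} ; sig = ⟨2 | 1⟩
  P = {1,7}:  v_{1} + v_{7} = v_{3} + v_{6} ; sig = ⟨2 | 1 1⟩
  P = {4,7}:  v_{4} + v_{7} = v_{3} + v_{8} ; sig = ⟨2 | 1 1⟩
  P = {5,7}:  v_{5} + v_{7} = v_{6} + v_{8} ; sig = ⟨2 | 1 1⟩
  P = {1,2}:  v_{1} + v_{2} = 2·v_{3} + v_{6} ; sig = ⟨2 | 1 2⟩
  P = {2,4}:  v_{2} + v_{4} = 2·v_{3} + v_{8} ; sig = ⟨2 | 1 2⟩
  P = {3,6,8}:  v_{3} + v_{6} + v_{8} = v_{7} ; sig = ⟨3 | 1⟩
  P = {2,6,8}:  v_{2} + v_{6} + v_{8} = 2·v_{7} ; sig = ⟨3 | 2⟩

Signatures (|P|; sorted positive RHS coefficients), sorted:
    ⟨2 | 0⟩
    ⟨2 | 0⟩
    ⟨2 | 0⟩
    ⟨2 | 1⟩
    ⟨2 | 1⟩
    ⟨2 | 1 1⟩
    ⟨2 | 1 1⟩
    ⟨2 | 1 1⟩
    ⟨2 | 1 2⟩
    ⟨2 | 1 2⟩
    ⟨3 | 1⟩
    ⟨3 | 2⟩


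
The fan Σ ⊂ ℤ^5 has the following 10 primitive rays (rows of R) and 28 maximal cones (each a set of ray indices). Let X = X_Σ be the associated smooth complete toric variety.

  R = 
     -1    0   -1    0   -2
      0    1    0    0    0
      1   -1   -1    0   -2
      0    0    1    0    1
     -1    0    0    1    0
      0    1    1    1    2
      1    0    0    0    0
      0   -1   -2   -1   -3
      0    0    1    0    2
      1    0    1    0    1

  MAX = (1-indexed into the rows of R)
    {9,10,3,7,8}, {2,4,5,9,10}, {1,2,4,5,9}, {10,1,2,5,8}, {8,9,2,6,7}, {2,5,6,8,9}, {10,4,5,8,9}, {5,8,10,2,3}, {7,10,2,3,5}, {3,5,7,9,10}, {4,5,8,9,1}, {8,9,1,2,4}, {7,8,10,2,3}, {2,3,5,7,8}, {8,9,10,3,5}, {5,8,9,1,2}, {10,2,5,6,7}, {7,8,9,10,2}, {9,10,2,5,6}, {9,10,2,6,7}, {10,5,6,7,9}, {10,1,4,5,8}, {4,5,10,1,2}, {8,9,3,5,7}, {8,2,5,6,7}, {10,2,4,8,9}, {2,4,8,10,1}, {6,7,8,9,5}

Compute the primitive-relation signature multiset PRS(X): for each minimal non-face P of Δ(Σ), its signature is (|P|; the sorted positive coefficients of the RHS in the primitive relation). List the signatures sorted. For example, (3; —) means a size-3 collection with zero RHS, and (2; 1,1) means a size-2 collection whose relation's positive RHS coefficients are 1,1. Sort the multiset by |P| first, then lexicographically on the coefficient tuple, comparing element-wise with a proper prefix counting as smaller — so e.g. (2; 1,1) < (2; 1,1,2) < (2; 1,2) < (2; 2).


Minimal non-faces — 14 found among 10 rays, 28 max cones:

  P={4,7}:  v_{4} + v_{7} = v_{10}  ⇒ sig = (2; 1)
  P={1,6}:  v_{1} + v_{6} = v_{2} + v_{5}  ⇒ sig = (2; 1,1)
  P={1,7}:  v_{1} + v_{7} = v_{2} + v_{5} + v_{8} + v_{10}  ⇒ sig = (2; 1,1,1,1)
  P={4,6}:  v_{4} + v_{6} = v_{2} + v_{5} + v_{9} + v_{10}  ⇒ sig = (2; 1,1,1,1)
  P={3,4}:  v_{3} + v_{4} = v_{5} + v_{8} + 2·v_{10}  ⇒ sig = (2; 1,1,2)
  P={3,6}:  v_{3} + v_{6} = v_{5} + 2·v_{7}  ⇒ sig = (2; 1,2)
  P={1,3}:  v_{1} + v_{3} = v_{2} + 2·v_{5} + 2·v_{8} + 2·v_{10}  ⇒ sig = (2; 1,2,2,2)
  P={1,9,10}:  v_{1} + v_{9} + v_{10} = v_{4}  ⇒ sig = (3; 1)
  P={2,3,9}:  v_{2} + v_{3} + v_{9} = v_{7}  ⇒ sig = (3; 1)
  P={6,8,10}:  v_{6} + v_{8} + v_{10} = v_{7}  ⇒ sig = (3; 1)
  P={2,4,5,8}:  v_{2} + v_{4} + v_{5} + v_{8} = v_{1}  ⇒ sig = (4; 1)
  P={2,5,7,9}:  v_{2} + v_{5} + v_{7} + v_{9} = v_{6}  ⇒ sig = (4; 1)
  P={5,7,8,10}:  v_{5} + v_{7} + v_{8} + v_{10} = v_{3}  ⇒ sig = (4; 1)
  P={2,5,8,9,10}:  v_{2} + v_{5} + v_{8} + v_{9} + v_{10} = 0  ⇒ sig = (5; —)

Hence PRS(X_Σ) =
    (2; 1)
    (2; 1,1)
    (2; 1,1,1,1)
    (2; 1,1,1,1)
    (2; 1,1,2)
    (2; 1,2)
    (2; 1,2,2,2)
    (3; 1)
    (3; 1)
    (3; 1)
    (4; 1)
    (4; 1)
    (4; 1)
    (5; —)


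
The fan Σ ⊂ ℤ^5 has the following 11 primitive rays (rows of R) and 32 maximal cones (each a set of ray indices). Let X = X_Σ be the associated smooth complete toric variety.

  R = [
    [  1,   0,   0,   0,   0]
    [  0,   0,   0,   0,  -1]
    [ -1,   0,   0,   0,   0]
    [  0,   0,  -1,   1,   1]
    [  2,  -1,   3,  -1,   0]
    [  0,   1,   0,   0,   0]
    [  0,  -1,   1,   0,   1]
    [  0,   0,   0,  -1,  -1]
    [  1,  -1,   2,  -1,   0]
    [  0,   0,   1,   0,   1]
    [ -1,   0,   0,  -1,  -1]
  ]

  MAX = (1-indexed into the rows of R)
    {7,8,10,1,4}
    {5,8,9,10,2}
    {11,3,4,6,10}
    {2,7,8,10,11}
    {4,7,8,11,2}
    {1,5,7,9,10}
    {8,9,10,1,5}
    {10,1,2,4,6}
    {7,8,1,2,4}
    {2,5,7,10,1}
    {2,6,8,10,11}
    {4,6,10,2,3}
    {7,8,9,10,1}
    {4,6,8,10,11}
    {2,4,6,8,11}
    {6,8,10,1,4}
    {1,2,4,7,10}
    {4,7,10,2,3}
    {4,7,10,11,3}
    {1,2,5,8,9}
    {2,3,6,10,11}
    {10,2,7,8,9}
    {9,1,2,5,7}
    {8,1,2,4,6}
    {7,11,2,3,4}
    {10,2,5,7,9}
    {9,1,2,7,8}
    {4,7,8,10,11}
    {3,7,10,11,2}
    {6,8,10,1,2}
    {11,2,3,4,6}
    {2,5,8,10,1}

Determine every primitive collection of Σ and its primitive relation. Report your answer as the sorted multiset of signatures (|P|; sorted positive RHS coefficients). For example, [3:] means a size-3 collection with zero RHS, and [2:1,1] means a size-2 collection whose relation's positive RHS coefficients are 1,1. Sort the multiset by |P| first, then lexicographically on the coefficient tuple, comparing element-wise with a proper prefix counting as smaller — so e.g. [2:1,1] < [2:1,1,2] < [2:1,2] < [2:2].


The 17 primitive collections of Σ (r=11, n=5):

  {1,3}:  v_{1} + v_{3} = 0 — sig = [2:]
  {1,11}:  v_{1} + v_{11} = v_{8} — sig = [2:1]
  {3,8}:  v_{3} + v_{8} = v_{11} — sig = [2:1]
  {6,7}:  v_{6} + v_{7} = v_{10} — sig = [2:1]
  {4,9}:  v_{4} + v_{9} = v_{1} + v_{7} — sig = [2:1,1]
  {3,5}:  v_{3} + v_{5} = v_{2} + v_{9} + v_{10} — sig = [2:1,1,1]
  {3,9}:  v_{3} + v_{9} = v_{2} + v_{7} + v_{8} + v_{10} — sig = [2:1,1,1,1]
  {5,11}:  v_{5} + v_{11} = v_{2} + v_{8} + v_{9} + v_{10} — sig = [2:1,1,1,1]
  {4,5}:  v_{4} + v_{5} = 2·v_{1} + v_{2} + v_{7} + v_{10} — sig = [2:1,1,1,2]
  {6,9}:  v_{6} + v_{9} = v_{1} + v_{2} + v_{8} + 2·v_{10} — sig = [2:1,1,1,2]
  {9,11}:  v_{9} + v_{11} = v_{2} + v_{7} + 2·v_{8} + v_{10} — sig = [2:1,1,1,2]
  {5,6}:  v_{5} + v_{6} = 2·v_{1} + 2·v_{2} + v_{8} + 3·v_{10} — sig = [2:1,2,2,3]
  {5,7,8}:  v_{5} + v_{7} + v_{8} = 2·v_{9} — sig = [3:2]
  {2,4,8,10}:  v_{2} + v_{4} + v_{8} + v_{10} = 0 — sig = [4:]
  {1,2,9,10}:  v_{1} + v_{2} + v_{9} + v_{10} = v_{5} — sig = [4:1]
  {2,4,10,11}:  v_{2} + v_{4} + v_{10} + v_{11} = v_{3} — sig = [4:1]
  {1,2,7,8,10}:  v_{1} + v_{2} + v_{7} + v_{8} + v_{10} = v_{9} — sig = [5:1]

Hence PRS(X_Σ) =
[[2:], [2:1], [2:1], [2:1], [2:1,1], [2:1,1,1], [2:1,1,1,1], [2:1,1,1,1], [2:1,1,1,2], [2:1,1,1,2], [2:1,1,1,2], [2:1,2,2,3], [3:2], [4:], [4:1], [4:1], [5:1]]


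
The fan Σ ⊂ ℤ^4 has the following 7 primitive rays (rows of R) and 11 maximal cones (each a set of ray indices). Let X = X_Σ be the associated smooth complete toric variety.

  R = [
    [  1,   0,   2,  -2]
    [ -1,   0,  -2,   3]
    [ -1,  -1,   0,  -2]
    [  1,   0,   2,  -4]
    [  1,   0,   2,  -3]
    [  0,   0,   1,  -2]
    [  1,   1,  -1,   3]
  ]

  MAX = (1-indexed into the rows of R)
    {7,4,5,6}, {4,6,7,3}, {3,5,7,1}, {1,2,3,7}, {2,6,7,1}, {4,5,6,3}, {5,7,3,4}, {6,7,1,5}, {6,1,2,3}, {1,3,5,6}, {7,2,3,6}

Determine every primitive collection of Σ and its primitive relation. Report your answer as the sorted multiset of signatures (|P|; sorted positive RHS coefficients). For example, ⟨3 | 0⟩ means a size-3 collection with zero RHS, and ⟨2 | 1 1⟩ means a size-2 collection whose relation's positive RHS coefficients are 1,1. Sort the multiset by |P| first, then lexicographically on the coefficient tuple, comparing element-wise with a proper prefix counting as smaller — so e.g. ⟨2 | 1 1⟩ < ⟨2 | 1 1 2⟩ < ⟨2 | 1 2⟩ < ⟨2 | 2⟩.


The 5 primitive collections of Σ (r=7, n=4):

  • {2,5}:  v_{2} + v_{5} = 0  →  sig = ⟨2 | 0⟩
  • {2,4}:  v_{2} + v_{4} = v_{3} + v_{6} + v_{7}  →  sig = ⟨2 | 1 1 1⟩
  • {1,4}:  v_{1} + v_{4} = 2·v_{5}  →  sig = ⟨2 | 2⟩
  • {1,3,6,7}:  v_{1} + v_{3} + v_{6} + v_{7} = v_{5}  →  sig = ⟨4 | 1⟩
  • {3,5,6,7}:  v_{3} + v_{5} + v_{6} + v_{7} = v_{4}  →  sig = ⟨4 | 1⟩

so the primitive-relation signature multiset is
{ ⟨2 | 0⟩,  ⟨2 | 1 1 1⟩,  ⟨2 | 2⟩,  ⟨4 | 1⟩ ×2 }


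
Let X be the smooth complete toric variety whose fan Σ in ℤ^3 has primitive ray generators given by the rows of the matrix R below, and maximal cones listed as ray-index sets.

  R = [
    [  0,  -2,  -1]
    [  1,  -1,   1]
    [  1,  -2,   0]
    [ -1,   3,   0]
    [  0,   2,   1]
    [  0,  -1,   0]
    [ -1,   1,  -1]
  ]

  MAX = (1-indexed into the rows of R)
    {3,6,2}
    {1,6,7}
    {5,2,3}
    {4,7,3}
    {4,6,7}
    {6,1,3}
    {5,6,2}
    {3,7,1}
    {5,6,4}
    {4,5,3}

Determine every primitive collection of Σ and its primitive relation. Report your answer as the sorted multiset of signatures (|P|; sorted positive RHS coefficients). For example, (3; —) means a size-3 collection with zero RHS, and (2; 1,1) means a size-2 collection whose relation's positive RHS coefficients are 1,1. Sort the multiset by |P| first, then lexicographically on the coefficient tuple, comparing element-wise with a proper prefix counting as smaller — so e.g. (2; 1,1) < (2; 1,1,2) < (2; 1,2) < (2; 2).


Δ(Σ) — 7 vertices, 9 min non-faces:

  P = {1,5}:  v_{1} + v_{5} = 0  ⟹  sig = (2; —)
  P = {2,7}:  v_{2} + v_{7} = 0  ⟹  sig = (2; —)
  P = {1,4}:  v_{1} + v_{4} = v_{7}  ⟹  sig = (2; 1)
  P = {2,4}:  v_{2} + v_{4} = v_{5}  ⟹  sig = (2; 1)
  P = {5,7}:  v_{5} + v_{7} = v_{4}  ⟹  sig = (2; 1)
  P = {1,2}:  v_{1} + v_{2} = v_{3} + v_{6}  ⟹  sig = (2; 1,1)
  P = {3,4,6}:  v_{3} + v_{4} + v_{6} = 0  ⟹  sig = (3; —)
  P = {3,5,6}:  v_{3} + v_{5} + v_{6} = v_{2}  ⟹  sig = (3; 1)
  P = {3,6,7}:  v_{3} + v_{6} + v_{7} = v_{1}  ⟹  sig = (3; 1)

Hence PRS(X_Σ) =
[(2; —), (2; —), (2; 1), (2; 1), (2; 1), (2; 1,1), (3; —), (3; 1), (3; 1)]


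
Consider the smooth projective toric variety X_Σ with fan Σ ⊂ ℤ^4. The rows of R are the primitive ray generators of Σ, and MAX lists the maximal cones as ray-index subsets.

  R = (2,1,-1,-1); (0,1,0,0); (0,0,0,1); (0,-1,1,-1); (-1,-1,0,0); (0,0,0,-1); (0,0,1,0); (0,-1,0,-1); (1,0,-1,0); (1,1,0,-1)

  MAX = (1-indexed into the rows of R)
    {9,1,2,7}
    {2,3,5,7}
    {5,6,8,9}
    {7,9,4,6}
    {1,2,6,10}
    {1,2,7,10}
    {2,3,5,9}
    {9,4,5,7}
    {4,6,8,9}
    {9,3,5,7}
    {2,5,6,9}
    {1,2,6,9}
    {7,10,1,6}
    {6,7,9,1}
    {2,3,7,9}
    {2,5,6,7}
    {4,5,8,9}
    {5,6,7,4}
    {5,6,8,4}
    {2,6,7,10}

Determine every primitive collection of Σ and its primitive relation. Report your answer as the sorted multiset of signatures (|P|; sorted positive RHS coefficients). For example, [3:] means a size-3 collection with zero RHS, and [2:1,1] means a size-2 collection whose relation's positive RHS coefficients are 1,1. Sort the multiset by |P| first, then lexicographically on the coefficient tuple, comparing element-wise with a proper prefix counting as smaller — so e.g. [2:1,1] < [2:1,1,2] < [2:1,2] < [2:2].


20 collections generate NE(X_Σ); each relation:

  • {3,6}:  v_{3} + v_{6} = 0  →  sig = [2:]
  • {2,8}:  v_{2} + v_{8} = v_{6}  →  sig = [2:1]
  • {5,10}:  v_{5} + v_{10} = v_{6}  →  sig = [2:1]
  • {7,8}:  v_{7} + v_{8} = v_{4}  →  sig = [2:1]
  • {9,10}:  v_{9} + v_{10} = v_{1}  →  sig = [2:1]
  • {1,5}:  v_{1} + v_{5} = v_{6} + v_{9}  →  sig = [2:1,1]
  • {2,4}:  v_{2} + v_{4} = v_{6} + v_{7}  →  sig = [2:1,1]
  • {3,8}:  v_{3} + v_{8} = v_{5} + v_{7} + v_{9}  →  sig = [2:1,1,1]
  • {3,10}:  v_{3} + v_{10} = v_{2} + v_{7} + v_{9}  →  sig = [2:1,1,1]
  • {1,3}:  v_{1} + v_{3} = v_{2} + v_{7} + 2·v_{9}  →  sig = [2:1,1,2]
  • {3,4}:  v_{3} + v_{4} = v_{5} + 2·v_{7} + v_{9}  →  sig = [2:1,1,2]
  • {8,10}:  v_{8} + v_{10} = 2·v_{6} + v_{7} + v_{9}  →  sig = [2:1,1,2]
  • {1,8}:  v_{1} + v_{8} = 2·v_{6} + v_{7} + 2·v_{9}  →  sig = [2:1,2,2]
  • {4,10}:  v_{4} + v_{10} = 2·v_{6} + 2·v_{7} + v_{9}  →  sig = [2:1,2,2]
  • {1,4}:  v_{1} + v_{4} = 2·v_{6} + 2·v_{7} + 2·v_{9}  →  sig = [2:2,2,2]
  • {2,5,7,9}:  v_{2} + v_{5} + v_{7} + v_{9} = 0  →  sig = [4:]
  • {2,6,7,9}:  v_{2} + v_{6} + v_{7} + v_{9} = v_{10}  →  sig = [4:1]
  • {5,6,7,9}:  v_{5} + v_{6} + v_{7} + v_{9} = v_{8}  →  sig = [4:1]
  • {1,2,6,7}:  v_{1} + v_{2} + v_{6} + v_{7} = 2·v_{10}  →  sig = [4:2]
  • {4,5,6,9}:  v_{4} + v_{5} + v_{6} + v_{9} = 2·v_{8}  →  sig = [4:2]

Signatures (|P|; sorted positive RHS coefficients), sorted:
[[2:], [2:1], [2:1], [2:1], [2:1], [2:1,1], [2:1,1], [2:1,1,1], [2:1,1,1], [2:1,1,2], [2:1,1,2], [2:1,1,2], [2:1,2,2], [2:1,2,2], [2:2,2,2], [4:], [4:1], [4:1], [4:2], [4:2]]


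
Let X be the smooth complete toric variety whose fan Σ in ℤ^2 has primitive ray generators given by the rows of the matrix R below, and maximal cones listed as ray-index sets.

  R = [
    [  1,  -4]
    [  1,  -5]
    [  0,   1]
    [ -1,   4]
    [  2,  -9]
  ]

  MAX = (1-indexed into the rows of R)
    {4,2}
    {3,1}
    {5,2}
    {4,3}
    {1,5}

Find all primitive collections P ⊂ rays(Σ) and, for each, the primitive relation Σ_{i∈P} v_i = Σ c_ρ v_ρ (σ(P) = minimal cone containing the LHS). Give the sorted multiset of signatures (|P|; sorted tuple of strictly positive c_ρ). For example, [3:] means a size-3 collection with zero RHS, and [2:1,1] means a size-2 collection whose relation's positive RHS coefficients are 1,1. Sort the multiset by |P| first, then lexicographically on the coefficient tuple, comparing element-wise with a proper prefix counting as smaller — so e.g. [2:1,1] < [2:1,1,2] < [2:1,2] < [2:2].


Δ(Σ) — 5 vertices, 5 min non-faces:

  • {1,4}:  v_{1} + v_{4} = 0  so sig = [2:]
  • {1,2}:  v_{1} + v_{2} = v_{5}  so sig = [2:1]
  • {2,3}:  v_{2} + v_{3} = v_{1}  so sig = [2:1]
  • {4,5}:  v_{4} + v_{5} = v_{2}  so sig = [2:1]
  • {3,5}:  v_{3} + v_{5} = 2·v_{1}  so sig = [2:2]

so the primitive-relation signature multiset is
{ [2:],  [2:1] ×3,  [2:2] }


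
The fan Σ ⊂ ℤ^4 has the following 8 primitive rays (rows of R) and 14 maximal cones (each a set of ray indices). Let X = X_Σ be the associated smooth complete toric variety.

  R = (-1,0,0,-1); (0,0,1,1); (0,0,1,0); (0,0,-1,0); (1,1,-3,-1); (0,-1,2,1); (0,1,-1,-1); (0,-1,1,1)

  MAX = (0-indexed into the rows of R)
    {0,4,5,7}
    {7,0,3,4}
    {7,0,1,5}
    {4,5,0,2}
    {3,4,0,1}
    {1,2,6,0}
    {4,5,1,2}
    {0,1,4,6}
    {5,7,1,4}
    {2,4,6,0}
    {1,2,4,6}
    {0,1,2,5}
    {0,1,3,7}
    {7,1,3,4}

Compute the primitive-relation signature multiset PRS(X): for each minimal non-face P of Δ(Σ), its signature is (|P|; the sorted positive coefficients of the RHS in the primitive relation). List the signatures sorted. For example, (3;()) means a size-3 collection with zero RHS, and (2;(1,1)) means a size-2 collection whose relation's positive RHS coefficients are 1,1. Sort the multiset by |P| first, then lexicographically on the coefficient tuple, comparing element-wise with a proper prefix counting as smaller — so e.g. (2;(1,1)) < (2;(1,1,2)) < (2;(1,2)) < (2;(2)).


9 minimal non-faces of Δ(Σ) (on 8 rays):

  P={2,3}:  v_{2} + v_{3} = 0 — sig = (2;())
  P={6,7}:  v_{6} + v_{7} = 0 — sig = (2;())
  P={2,7}:  v_{2} + v_{7} = v_{5} — sig = (2;(1))
  P={3,5}:  v_{3} + v_{5} = v_{7} — sig = (2;(1))
  P={5,6}:  v_{5} + v_{6} = v_{2} — sig = (2;(1))
  P={3,6}:  v_{3} + v_{6} = v_{0} + v_{1} + v_{4} — sig = (2;(1,1,1))
  P={0,1,4,5}:  v_{0} + v_{1} + v_{4} + v_{5} = 0 — sig = (4;())
  P={0,1,2,4}:  v_{0} + v_{1} + v_{2} + v_{4} = v_{6} — sig = (4;(1))
  P={0,1,4,7}:  v_{0} + v_{1} + v_{4} + v_{7} = v_{3} — sig = (4;(1))

Sorted signature multiset PRS(X):
[(2;()), (2;()), (2;(1)), (2;(1)), (2;(1)), (2;(1,1,1)), (4;()), (4;(1)), (4;(1))]


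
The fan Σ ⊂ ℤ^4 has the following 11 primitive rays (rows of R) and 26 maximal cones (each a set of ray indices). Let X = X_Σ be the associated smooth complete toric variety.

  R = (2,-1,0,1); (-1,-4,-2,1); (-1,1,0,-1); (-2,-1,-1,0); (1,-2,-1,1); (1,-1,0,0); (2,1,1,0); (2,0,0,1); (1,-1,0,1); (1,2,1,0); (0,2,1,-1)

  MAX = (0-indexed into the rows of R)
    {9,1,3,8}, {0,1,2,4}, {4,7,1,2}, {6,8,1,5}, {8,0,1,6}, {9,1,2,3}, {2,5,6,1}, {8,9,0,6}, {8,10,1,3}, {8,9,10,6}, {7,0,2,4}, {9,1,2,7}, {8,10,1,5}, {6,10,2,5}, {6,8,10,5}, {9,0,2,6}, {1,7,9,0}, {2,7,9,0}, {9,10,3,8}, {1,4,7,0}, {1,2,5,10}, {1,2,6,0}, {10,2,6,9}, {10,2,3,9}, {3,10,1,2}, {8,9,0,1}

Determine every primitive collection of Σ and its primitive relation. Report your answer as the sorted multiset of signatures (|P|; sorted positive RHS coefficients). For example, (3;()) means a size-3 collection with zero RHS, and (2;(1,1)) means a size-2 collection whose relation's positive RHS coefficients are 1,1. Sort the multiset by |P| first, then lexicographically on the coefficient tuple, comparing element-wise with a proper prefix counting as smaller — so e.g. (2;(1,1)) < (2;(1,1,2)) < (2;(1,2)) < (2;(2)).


Σ has 23 primitive collections:

  • {2,8}:  v_{2} + v_{8} = 0 ; sig = (2;())
  • {3,6}:  v_{3} + v_{6} = 0 ; sig = (2;())
  • {0,10}:  v_{0} + v_{10} = v_{6} ; sig = (2;(1))
  • {4,9}:  v_{4} + v_{9} = v_{7} ; sig = (2;(1))
  • {5,9}:  v_{5} + v_{9} = v_{6} ; sig = (2;(1))
  • {0,3}:  v_{0} + v_{3} = v_{1} + v_{9} ; sig = (2;(1,1))
  • {3,5}:  v_{3} + v_{5} = v_{1} + v_{10} ; sig = (2;(1,1))
  • {4,10}:  v_{4} + v_{10} = v_{0} + v_{2} ; sig = (2;(1,1))
  • {4,8}:  v_{4} + v_{8} = v_{0} + v_{1} + v_{9} ; sig = (2;(1,1,1))
  • {7,10}:  v_{7} + v_{10} = v_{0} + v_{2} + v_{9} ; sig = (2;(1,1,1))
  • {4,5}:  v_{4} + v_{5} = v_{0} + v_{1} + v_{2} + v_{6} ; sig = (2;(1,1,1,1))
  • {6,7}:  v_{6} + v_{7} = 2·v_{0} + v_{2} + v_{9} ; sig = (2;(1,1,2))
  • {7,8}:  v_{7} + v_{8} = v_{0} + v_{1} + 2·v_{9} ; sig = (2;(1,1,2))
  • {0,5}:  v_{0} + v_{5} = v_{1} + 2·v_{6} ; sig = (2;(1,2))
  • {4,6}:  v_{4} + v_{6} = 2·v_{0} + v_{2} ; sig = (2;(1,2))
  • {5,7}:  v_{5} + v_{7} = 2·v_{0} + v_{2} ; sig = (2;(1,2))
  • {3,4}:  v_{3} + v_{4} = 2·v_{1} + v_{2} + 2·v_{9} ; sig = (2;(1,2,2))
  • {3,7}:  v_{3} + v_{7} = 2·v_{1} + v_{2} + 3·v_{9} ; sig = (2;(1,2,3))
  • {1,9,10}:  v_{1} + v_{9} + v_{10} = 0 ; sig = (3;())
  • {1,6,9}:  v_{1} + v_{6} + v_{9} = v_{0} ; sig = (3;(1))
  • {1,6,10}:  v_{1} + v_{6} + v_{10} = v_{5} ; sig = (3;(1))
  • {0,1,2,9}:  v_{0} + v_{1} + v_{2} + v_{9} = v_{4} ; sig = (4;(1))
  • {0,1,2,7}:  v_{0} + v_{1} + v_{2} + v_{7} = 2·v_{4} ; sig = (4;(2))

Signatures (|P|; sorted positive RHS coefficients), sorted:
{ (2;()) ×2,  (2;(1)) ×3,  (2;(1,1)) ×3,  (2;(1,1,1)) ×2,  (2;(1,1,1,1)),  (2;(1,1,2)) ×2,  (2;(1,2)) ×3,  (2;(1,2,2)),  (2;(1,2,3)),  (3;()),  (3;(1)) ×2,  (4;(1)),  (4;(2)) }


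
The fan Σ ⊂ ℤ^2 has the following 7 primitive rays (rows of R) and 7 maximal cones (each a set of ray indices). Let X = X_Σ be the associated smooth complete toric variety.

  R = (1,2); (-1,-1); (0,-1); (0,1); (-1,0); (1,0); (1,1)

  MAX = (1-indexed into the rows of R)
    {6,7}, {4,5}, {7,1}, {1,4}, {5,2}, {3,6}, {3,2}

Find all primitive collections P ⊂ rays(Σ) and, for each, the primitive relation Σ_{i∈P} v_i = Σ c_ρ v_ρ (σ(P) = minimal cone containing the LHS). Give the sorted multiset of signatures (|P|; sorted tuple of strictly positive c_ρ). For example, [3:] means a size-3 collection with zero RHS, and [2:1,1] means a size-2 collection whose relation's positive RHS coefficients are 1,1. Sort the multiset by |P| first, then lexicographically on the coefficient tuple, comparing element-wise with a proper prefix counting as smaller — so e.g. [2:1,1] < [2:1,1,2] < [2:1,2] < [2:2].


Σ has 14 primitive collections:

  {2,7}:  v_{2} + v_{7} = 0  →  sig = [2:]
  {3,4}:  v_{3} + v_{4} = 0  →  sig = [2:]
  {5,6}:  v_{5} + v_{6} = 0  →  sig = [2:]
  {1,2}:  v_{1} + v_{2} = v_{4}  →  sig = [2:1]
  {1,3}:  v_{1} + v_{3} = v_{7}  →  sig = [2:1]
  {2,4}:  v_{2} + v_{4} = v_{5}  →  sig = [2:1]
  {2,6}:  v_{2} + v_{6} = v_{3}  →  sig = [2:1]
  {3,5}:  v_{3} + v_{5} = v_{2}  →  sig = [2:1]
  {3,7}:  v_{3} + v_{7} = v_{6}  →  sig = [2:1]
  {4,6}:  v_{4} + v_{6} = v_{7}  →  sig = [2:1]
  {4,7}:  v_{4} + v_{7} = v_{1}  →  sig = [2:1]
  {5,7}:  v_{5} + v_{7} = v_{4}  →  sig = [2:1]
  {1,5}:  v_{1} + v_{5} = 2·v_{4}  →  sig = [2:2]
  {1,6}:  v_{1} + v_{6} = 2·v_{7}  →  sig = [2:2]

Sorted signature multiset PRS(X):
{ [2:] ×3,  [2:1] ×9,  [2:2] ×2 }


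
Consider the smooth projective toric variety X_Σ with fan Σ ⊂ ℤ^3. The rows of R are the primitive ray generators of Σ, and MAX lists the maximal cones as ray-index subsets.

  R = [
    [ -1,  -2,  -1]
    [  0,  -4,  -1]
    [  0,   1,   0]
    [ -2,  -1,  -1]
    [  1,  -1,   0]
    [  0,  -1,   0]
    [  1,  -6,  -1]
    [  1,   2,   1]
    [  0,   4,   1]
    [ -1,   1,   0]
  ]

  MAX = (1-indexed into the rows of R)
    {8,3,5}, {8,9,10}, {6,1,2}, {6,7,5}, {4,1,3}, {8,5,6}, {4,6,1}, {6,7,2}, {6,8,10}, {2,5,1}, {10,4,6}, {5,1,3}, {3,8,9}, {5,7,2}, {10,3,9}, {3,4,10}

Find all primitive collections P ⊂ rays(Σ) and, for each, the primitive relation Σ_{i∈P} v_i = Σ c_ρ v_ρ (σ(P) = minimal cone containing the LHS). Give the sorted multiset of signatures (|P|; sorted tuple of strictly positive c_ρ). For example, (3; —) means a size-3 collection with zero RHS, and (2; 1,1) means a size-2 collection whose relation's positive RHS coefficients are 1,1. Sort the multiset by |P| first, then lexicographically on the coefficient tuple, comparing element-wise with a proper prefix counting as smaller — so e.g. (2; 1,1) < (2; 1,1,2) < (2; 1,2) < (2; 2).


|primitive collections| = 24. Relations:

  P={1,8}:  v_{1} + v_{8} = 0 ; sig = (2; —)
  P={2,9}:  v_{2} + v_{9} = 0 ; sig = (2; —)
  P={3,6}:  v_{3} + v_{6} = 0 ; sig = (2; —)
  P={5,10}:  v_{5} + v_{10} = 0 ; sig = (2; —)
  P={1,10}:  v_{1} + v_{10} = v_{4} ; sig = (2; 1)
  P={4,5}:  v_{4} + v_{5} = v_{1} ; sig = (2; 1)
  P={4,8}:  v_{4} + v_{8} = v_{10} ; sig = (2; 1)
  P={1,9}:  v_{1} + v_{9} = v_{3} + v_{10} ; sig = (2; 1,1)
  P={2,3}:  v_{2} + v_{3} = v_{1} + v_{5} ; sig = (2; 1,1)
  P={2,8}:  v_{2} + v_{8} = v_{5} + v_{6} ; sig = (2; 1,1)
  P={2,10}:  v_{2} + v_{10} = v_{1} + v_{6} ; sig = (2; 1,1)
  P={3,7}:  v_{3} + v_{7} = v_{2} + v_{5} ; sig = (2; 1,1)
  P={5,9}:  v_{5} + v_{9} = v_{3} + v_{8} ; sig = (2; 1,1)
  P={6,9}:  v_{6} + v_{9} = v_{8} + v_{10} ; sig = (2; 1,1)
  P={7,9}:  v_{7} + v_{9} = v_{5} + v_{6} ; sig = (2; 1,1)
  P={7,10}:  v_{7} + v_{10} = v_{2} + v_{6} ; sig = (2; 1,1)
  P={4,7}:  v_{4} + v_{7} = v_{1} + v_{2} + v_{6} ; sig = (2; 1,1,1)
  P={2,4}:  v_{2} + v_{4} = 2·v_{1} + v_{6} ; sig = (2; 1,2)
  P={4,9}:  v_{4} + v_{9} = v_{3} + 2·v_{10} ; sig = (2; 1,2)
  P={1,7}:  v_{1} + v_{7} = 2·v_{2} ; sig = (2; 2)
  P={7,8}:  v_{7} + v_{8} = 2·v_{5} + 2·v_{6} ; sig = (2; 2,2)
  P={1,5,6}:  v_{1} + v_{5} + v_{6} = v_{2} ; sig = (3; 1)
  P={2,5,6}:  v_{2} + v_{5} + v_{6} = v_{7} ; sig = (3; 1)
  P={3,8,10}:  v_{3} + v_{8} + v_{10} = v_{9} ; sig = (3; 1)

Signatures (|P|; sorted positive RHS coefficients), sorted:
{ (2; —) ×4,  (2; 1) ×3,  (2; 1,1) ×9,  (2; 1,1,1),  (2; 1,2) ×2,  (2; 2),  (2; 2,2),  (3; 1) ×3 }
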